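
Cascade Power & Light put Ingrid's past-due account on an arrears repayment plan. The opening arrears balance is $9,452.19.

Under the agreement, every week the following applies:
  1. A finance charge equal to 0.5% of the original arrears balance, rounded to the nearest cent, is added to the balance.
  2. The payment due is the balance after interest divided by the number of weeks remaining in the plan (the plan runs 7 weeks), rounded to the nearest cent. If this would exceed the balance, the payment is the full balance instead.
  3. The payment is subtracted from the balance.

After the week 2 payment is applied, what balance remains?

Week 1: $9,452.19 +$47.26 interest = $9,499.45; pay $1,357.06 → $8,142.39
Week 2: $8,142.39 +$47.26 interest = $8,189.65; pay $1,364.94 → $6,824.71

$6,824.71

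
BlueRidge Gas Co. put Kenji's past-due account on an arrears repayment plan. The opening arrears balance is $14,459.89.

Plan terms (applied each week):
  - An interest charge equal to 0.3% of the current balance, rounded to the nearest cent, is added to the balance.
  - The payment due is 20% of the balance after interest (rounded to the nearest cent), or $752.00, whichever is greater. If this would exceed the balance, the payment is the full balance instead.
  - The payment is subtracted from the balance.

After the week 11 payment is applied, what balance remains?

$112.49

Week 1: opening $14,459.89; interest $43.38 → $14,503.27; payment $2,900.65; balance $11,602.62
Week 2: opening $11,602.62; interest $34.81 → $11,637.43; payment $2,327.49; balance $9,309.94
Week 3: opening $9,309.94; interest $27.93 → $9,337.87; payment $1,867.57; balance $7,470.30
Week 4: opening $7,470.30; interest $22.41 → $7,492.71; payment $1,498.54; balance $5,994.17
Week 5: opening $5,994.17; interest $17.98 → $6,012.15; payment $1,202.43; balance $4,809.72
Week 6: opening $4,809.72; interest $14.43 → $4,824.15; payment $964.83; balance $3,859.32
Week 7: opening $3,859.32; interest $11.58 → $3,870.90; payment $774.18; balance $3,096.72
Week 8: opening $3,096.72; interest $9.29 → $3,106.01; payment $752.00; balance $2,354.01
Week 9: opening $2,354.01; interest $7.06 → $2,361.07; payment $752.00; balance $1,609.07
Week 10: opening $1,609.07; interest $4.83 → $1,613.90; payment $752.00; balance $861.90
Week 11: opening $861.90; interest $2.59 → $864.49; payment $752.00; balance $112.49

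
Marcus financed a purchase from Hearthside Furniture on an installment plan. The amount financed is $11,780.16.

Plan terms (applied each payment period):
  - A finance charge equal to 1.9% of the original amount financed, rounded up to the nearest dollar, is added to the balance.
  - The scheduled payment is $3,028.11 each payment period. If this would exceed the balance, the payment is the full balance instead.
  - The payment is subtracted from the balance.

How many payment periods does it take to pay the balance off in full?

5

# | Opening | Interest | Payment | End bal
1 | $11,780.16 | $224.00 | $3,028.11 | $8,976.05
2 | $8,976.05 | $224.00 | $3,028.11 | $6,171.94
3 | $6,171.94 | $224.00 | $3,028.11 | $3,367.83
4 | $3,367.83 | $224.00 | $3,028.11 | $563.72
5 | $563.72 | $224.00 | $787.72 | $0.00
Balance reaches $0.00 in payment period 5.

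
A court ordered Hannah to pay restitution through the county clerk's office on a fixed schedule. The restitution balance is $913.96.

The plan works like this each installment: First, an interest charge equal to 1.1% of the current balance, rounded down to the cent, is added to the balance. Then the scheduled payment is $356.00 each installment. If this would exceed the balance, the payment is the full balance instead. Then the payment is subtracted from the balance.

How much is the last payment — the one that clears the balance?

$220.65

Installment 1: $913.96 +$10.05 interest = $924.01; pay $356.00 → $568.01
Installment 2: $568.01 +$6.24 interest = $574.25; pay $356.00 → $218.25
Installment 3: $218.25 +$2.40 interest = $220.65; pay $220.65 → $0.00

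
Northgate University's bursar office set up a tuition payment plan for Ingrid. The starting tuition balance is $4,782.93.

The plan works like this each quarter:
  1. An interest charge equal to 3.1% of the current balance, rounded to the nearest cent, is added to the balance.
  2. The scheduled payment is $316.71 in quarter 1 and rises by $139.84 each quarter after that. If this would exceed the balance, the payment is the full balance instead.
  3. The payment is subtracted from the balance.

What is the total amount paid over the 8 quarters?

$5,561.06

# | Opening | Interest | Payment | End bal
1 | $4,782.93 | $148.27 | $316.71 | $4,614.49
2 | $4,614.49 | $143.05 | $456.55 | $4,300.99
3 | $4,300.99 | $133.33 | $596.39 | $3,837.93
4 | $3,837.93 | $118.98 | $736.23 | $3,220.68
5 | $3,220.68 | $99.84 | $876.07 | $2,444.45
6 | $2,444.45 | $75.78 | $1,015.91 | $1,504.32
7 | $1,504.32 | $46.63 | $1,155.75 | $395.20
8 | $395.20 | $12.25 | $407.45 | $0.00
Total paid: $5,561.06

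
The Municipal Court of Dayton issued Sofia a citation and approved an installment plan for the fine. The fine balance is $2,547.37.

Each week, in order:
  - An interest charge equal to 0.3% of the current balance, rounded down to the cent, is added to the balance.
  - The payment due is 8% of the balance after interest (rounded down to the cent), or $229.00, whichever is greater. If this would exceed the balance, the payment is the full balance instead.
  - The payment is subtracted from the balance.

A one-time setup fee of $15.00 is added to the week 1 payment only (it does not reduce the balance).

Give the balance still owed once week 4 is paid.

# | Opening | Interest | Payment | Fee | End bal
1 | $2,547.37 | $7.64 | $229.00 | $15.00 | $2,326.01
2 | $2,326.01 | $6.97 | $229.00 | — | $2,103.98
3 | $2,103.98 | $6.31 | $229.00 | — | $1,881.29
4 | $1,881.29 | $5.64 | $229.00 | — | $1,657.93

$1,657.93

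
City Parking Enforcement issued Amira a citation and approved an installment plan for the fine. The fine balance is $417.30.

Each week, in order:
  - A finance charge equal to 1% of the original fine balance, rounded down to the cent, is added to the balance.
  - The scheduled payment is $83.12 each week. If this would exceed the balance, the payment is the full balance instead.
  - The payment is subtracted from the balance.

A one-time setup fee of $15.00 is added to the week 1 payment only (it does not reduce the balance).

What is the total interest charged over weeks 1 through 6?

$25.02

Week 1: opening $417.30; interest $4.17 → $421.47; payment $83.12 (+ $15.00 fee); balance $338.35
Week 2: opening $338.35; interest $4.17 → $342.52; payment $83.12; balance $259.40
Week 3: opening $259.40; interest $4.17 → $263.57; payment $83.12; balance $180.45
Week 4: opening $180.45; interest $4.17 → $184.62; payment $83.12; balance $101.50
Week 5: opening $101.50; interest $4.17 → $105.67; payment $83.12; balance $22.55
Week 6: opening $22.55; interest $4.17 → $26.72; payment $26.72; balance $0.00
Total interest: $4.17 + $4.17 + $4.17 + $4.17 + $4.17 + $4.17 = $25.02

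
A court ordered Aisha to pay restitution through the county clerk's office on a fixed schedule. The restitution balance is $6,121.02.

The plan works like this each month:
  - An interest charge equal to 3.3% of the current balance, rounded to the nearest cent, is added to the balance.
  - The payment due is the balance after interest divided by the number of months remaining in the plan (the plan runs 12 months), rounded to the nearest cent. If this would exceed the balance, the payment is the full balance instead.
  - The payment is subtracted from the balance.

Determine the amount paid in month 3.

$562.27

# | Opening | Interest | Payment | End bal
1 | $6,121.02 | $201.99 | $526.92 | $5,796.09
2 | $5,796.09 | $191.27 | $544.31 | $5,443.05
3 | $5,443.05 | $179.62 | $562.27 | $5,060.40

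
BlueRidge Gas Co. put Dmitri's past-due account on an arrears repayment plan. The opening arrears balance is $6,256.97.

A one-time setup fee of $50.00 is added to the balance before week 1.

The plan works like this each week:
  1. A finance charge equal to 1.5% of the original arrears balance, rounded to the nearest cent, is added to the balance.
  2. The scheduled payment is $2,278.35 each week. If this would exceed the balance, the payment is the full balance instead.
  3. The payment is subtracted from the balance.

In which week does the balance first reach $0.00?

Week 1: opening $6,306.97; interest $93.85 → $6,400.82; payment $2,278.35; balance $4,122.47
Week 2: opening $4,122.47; interest $93.85 → $4,216.32; payment $2,278.35; balance $1,937.97
Week 3: opening $1,937.97; interest $93.85 → $2,031.82; payment $2,031.82; balance $0.00
Balance reaches $0.00 in week 3.

3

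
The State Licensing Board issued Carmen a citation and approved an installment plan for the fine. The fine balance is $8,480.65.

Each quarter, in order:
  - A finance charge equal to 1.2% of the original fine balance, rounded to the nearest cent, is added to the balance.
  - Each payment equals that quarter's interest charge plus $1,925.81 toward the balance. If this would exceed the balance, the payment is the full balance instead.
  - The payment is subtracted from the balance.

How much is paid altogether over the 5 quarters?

$8,989.50

Quarter 1: opening $8,480.65; interest $101.77 → $8,582.42; payment $2,027.58; balance $6,554.84
Quarter 2: opening $6,554.84; interest $101.77 → $6,656.61; payment $2,027.58; balance $4,629.03
Quarter 3: opening $4,629.03; interest $101.77 → $4,730.80; payment $2,027.58; balance $2,703.22
Quarter 4: opening $2,703.22; interest $101.77 → $2,804.99; payment $2,027.58; balance $777.41
Quarter 5: opening $777.41; interest $101.77 → $879.18; payment $879.18; balance $0.00
Total paid: $8,989.50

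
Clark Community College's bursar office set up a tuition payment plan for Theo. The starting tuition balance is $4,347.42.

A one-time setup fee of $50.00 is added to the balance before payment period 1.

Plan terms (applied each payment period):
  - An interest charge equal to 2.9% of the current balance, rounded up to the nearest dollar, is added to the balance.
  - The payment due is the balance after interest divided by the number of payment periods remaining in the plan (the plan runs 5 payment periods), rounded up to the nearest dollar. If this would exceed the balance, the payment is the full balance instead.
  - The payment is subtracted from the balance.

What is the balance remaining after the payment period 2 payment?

$2,792.42

Payment period 1: opening $4,397.42; interest $128.00 → $4,525.42; payment $906.00; balance $3,619.42
Payment period 2: opening $3,619.42; interest $105.00 → $3,724.42; payment $932.00; balance $2,792.42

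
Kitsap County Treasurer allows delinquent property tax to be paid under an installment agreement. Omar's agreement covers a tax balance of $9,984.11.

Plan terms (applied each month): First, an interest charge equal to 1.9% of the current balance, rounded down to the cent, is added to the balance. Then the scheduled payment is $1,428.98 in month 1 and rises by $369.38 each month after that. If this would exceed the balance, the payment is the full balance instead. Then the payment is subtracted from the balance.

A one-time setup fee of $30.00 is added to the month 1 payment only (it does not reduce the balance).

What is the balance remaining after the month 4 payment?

Month 1: $9,984.11 +$189.69 interest = $10,173.80; pay $1,428.98 (+ $30.00 fee) → $8,744.82
Month 2: $8,744.82 +$166.15 interest = $8,910.97; pay $1,798.36 → $7,112.61
Month 3: $7,112.61 +$135.13 interest = $7,247.74; pay $2,167.74 → $5,080.00
Month 4: $5,080.00 +$96.52 interest = $5,176.52; pay $2,537.12 → $2,639.40

$2,639.40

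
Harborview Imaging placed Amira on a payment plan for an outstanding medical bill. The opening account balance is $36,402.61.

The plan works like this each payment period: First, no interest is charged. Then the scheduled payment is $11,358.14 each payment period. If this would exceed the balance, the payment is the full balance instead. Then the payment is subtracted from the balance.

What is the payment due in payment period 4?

Payment period 1: $36,402.61 − $11,358.14 → $25,044.47
Payment period 2: $25,044.47 − $11,358.14 → $13,686.33
Payment period 3: $13,686.33 − $11,358.14 → $2,328.19
Payment period 4: $2,328.19 − $2,328.19 → $0.00

$2,328.19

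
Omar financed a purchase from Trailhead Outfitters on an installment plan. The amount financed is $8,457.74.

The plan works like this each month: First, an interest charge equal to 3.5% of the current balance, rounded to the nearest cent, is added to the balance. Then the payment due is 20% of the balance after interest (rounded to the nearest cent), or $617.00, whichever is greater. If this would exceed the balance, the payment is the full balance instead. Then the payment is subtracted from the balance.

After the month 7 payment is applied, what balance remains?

Month 1: $8,457.74 +$296.02 interest = $8,753.76; pay $1,750.75 → $7,003.01
Month 2: $7,003.01 +$245.11 interest = $7,248.12; pay $1,449.62 → $5,798.50
Month 3: $5,798.50 +$202.95 interest = $6,001.45; pay $1,200.29 → $4,801.16
Month 4: $4,801.16 +$168.04 interest = $4,969.20; pay $993.84 → $3,975.36
Month 5: $3,975.36 +$139.14 interest = $4,114.50; pay $822.90 → $3,291.60
Month 6: $3,291.60 +$115.21 interest = $3,406.81; pay $681.36 → $2,725.45
Month 7: $2,725.45 +$95.39 interest = $2,820.84; pay $617.00 → $2,203.84

$2,203.84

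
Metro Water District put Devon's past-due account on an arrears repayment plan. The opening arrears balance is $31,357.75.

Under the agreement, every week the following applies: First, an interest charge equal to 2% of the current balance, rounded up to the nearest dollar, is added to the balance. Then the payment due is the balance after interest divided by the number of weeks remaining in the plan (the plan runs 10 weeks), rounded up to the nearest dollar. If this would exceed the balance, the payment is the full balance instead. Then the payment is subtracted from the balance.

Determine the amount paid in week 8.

Week 1: $31,357.75 +$628.00 interest = $31,985.75; pay $3,199.00 → $28,786.75
Week 2: $28,786.75 +$576.00 interest = $29,362.75; pay $3,263.00 → $26,099.75
Week 3: $26,099.75 +$522.00 interest = $26,621.75; pay $3,328.00 → $23,293.75
Week 4: $23,293.75 +$466.00 interest = $23,759.75; pay $3,395.00 → $20,364.75
Week 5: $20,364.75 +$408.00 interest = $20,772.75; pay $3,463.00 → $17,309.75
Week 6: $17,309.75 +$347.00 interest = $17,656.75; pay $3,532.00 → $14,124.75
Week 7: $14,124.75 +$283.00 interest = $14,407.75; pay $3,602.00 → $10,805.75
Week 8: $10,805.75 +$217.00 interest = $11,022.75; pay $3,675.00 → $7,347.75

$3,675.00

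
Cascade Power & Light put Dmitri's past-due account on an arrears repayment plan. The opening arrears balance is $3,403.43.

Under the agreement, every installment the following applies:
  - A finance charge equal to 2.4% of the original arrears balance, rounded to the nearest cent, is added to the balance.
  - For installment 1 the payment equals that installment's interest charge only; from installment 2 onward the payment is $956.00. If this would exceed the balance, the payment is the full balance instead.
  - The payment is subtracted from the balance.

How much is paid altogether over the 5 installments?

# | Opening | Interest | Payment | End bal
1 | $3,403.43 | $81.68 | $81.68 | $3,403.43
2 | $3,403.43 | $81.68 | $956.00 | $2,529.11
3 | $2,529.11 | $81.68 | $956.00 | $1,654.79
4 | $1,654.79 | $81.68 | $956.00 | $780.47
5 | $780.47 | $81.68 | $862.15 | $0.00
Total paid: $3,811.83

$3,811.83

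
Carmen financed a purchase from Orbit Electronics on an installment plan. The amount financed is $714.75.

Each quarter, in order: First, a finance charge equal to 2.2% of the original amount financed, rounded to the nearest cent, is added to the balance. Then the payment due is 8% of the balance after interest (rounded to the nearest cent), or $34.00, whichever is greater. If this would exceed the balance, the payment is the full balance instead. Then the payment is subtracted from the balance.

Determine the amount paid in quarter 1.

Quarter 1: opening $714.75; interest $15.72 → $730.47; payment $58.44; balance $672.03

$58.44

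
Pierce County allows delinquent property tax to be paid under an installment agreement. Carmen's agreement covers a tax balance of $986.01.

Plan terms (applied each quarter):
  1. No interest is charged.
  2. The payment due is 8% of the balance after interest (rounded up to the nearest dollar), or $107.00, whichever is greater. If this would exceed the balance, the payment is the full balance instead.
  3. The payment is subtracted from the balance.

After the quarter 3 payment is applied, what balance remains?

Quarter 1: opening $986.01; payment $107.00; balance $879.01
Quarter 2: opening $879.01; payment $107.00; balance $772.01
Quarter 3: opening $772.01; payment $107.00; balance $665.01

$665.01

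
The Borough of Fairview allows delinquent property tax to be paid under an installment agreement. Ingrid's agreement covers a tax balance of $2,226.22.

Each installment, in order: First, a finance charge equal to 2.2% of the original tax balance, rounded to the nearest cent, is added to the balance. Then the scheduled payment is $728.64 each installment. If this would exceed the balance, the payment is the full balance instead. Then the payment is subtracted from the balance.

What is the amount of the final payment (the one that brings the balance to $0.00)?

# | Opening | Interest | Payment | End bal
1 | $2,226.22 | $48.98 | $728.64 | $1,546.56
2 | $1,546.56 | $48.98 | $728.64 | $866.90
3 | $866.90 | $48.98 | $728.64 | $187.24
4 | $187.24 | $48.98 | $236.22 | $0.00

$236.22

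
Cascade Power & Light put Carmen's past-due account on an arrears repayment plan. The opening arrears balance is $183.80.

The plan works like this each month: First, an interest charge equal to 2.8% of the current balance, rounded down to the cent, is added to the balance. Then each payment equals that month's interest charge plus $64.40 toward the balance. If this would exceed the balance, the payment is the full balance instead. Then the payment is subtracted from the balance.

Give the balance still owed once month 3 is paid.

Month 1: opening $183.80; interest $5.14 → $188.94; payment $69.54; balance $119.40
Month 2: opening $119.40; interest $3.34 → $122.74; payment $67.74; balance $55.00
Month 3: opening $55.00; interest $1.54 → $56.54; payment $56.54; balance $0.00

$0.00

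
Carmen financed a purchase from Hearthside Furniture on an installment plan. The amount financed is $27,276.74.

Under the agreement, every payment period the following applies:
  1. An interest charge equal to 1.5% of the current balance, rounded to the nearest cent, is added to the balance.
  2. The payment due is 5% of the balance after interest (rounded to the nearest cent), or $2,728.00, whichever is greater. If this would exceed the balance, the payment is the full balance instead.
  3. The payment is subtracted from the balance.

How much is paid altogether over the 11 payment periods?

# | Opening | Interest | Payment | End bal
1 | $27,276.74 | $409.15 | $2,728.00 | $24,957.89
2 | $24,957.89 | $374.37 | $2,728.00 | $22,604.26
3 | $22,604.26 | $339.06 | $2,728.00 | $20,215.32
4 | $20,215.32 | $303.23 | $2,728.00 | $17,790.55
5 | $17,790.55 | $266.86 | $2,728.00 | $15,329.41
6 | $15,329.41 | $229.94 | $2,728.00 | $12,831.35
7 | $12,831.35 | $192.47 | $2,728.00 | $10,295.82
8 | $10,295.82 | $154.44 | $2,728.00 | $7,722.26
9 | $7,722.26 | $115.83 | $2,728.00 | $5,110.09
10 | $5,110.09 | $76.65 | $2,728.00 | $2,458.74
11 | $2,458.74 | $36.88 | $2,495.62 | $0.00
Total paid: $29,775.62

$29,775.62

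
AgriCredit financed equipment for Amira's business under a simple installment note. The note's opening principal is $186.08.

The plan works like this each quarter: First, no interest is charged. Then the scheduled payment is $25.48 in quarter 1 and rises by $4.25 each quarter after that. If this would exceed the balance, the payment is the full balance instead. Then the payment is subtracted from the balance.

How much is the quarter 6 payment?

$16.18

Quarter 1: $186.08 − $25.48 → $160.60
Quarter 2: $160.60 − $29.73 → $130.87
Quarter 3: $130.87 − $33.98 → $96.89
Quarter 4: $96.89 − $38.23 → $58.66
Quarter 5: $58.66 − $42.48 → $16.18
Quarter 6: $16.18 − $16.18 → $0.00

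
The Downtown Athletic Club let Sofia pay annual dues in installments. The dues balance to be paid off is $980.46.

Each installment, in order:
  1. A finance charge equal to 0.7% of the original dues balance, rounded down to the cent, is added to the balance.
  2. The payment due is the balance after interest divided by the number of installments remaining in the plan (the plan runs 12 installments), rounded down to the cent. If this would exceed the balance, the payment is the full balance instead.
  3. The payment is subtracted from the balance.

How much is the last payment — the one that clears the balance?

Installment 1: $980.46 +$6.86 interest = $987.32; pay $82.27 → $905.05
Installment 2: $905.05 +$6.86 interest = $911.91; pay $82.90 → $829.01
Installment 3: $829.01 +$6.86 interest = $835.87; pay $83.58 → $752.29
Installment 4: $752.29 +$6.86 interest = $759.15; pay $84.35 → $674.80
Installment 5: $674.80 +$6.86 interest = $681.66; pay $85.20 → $596.46
Installment 6: $596.46 +$6.86 interest = $603.32; pay $86.18 → $517.14
Installment 7: $517.14 +$6.86 interest = $524.00; pay $87.33 → $436.67
Installment 8: $436.67 +$6.86 interest = $443.53; pay $88.70 → $354.83
Installment 9: $354.83 +$6.86 interest = $361.69; pay $90.42 → $271.27
Installment 10: $271.27 +$6.86 interest = $278.13; pay $92.71 → $185.42
Installment 11: $185.42 +$6.86 interest = $192.28; pay $96.14 → $96.14
Installment 12: $96.14 +$6.86 interest = $103.00; pay $103.00 → $0.00

$103.00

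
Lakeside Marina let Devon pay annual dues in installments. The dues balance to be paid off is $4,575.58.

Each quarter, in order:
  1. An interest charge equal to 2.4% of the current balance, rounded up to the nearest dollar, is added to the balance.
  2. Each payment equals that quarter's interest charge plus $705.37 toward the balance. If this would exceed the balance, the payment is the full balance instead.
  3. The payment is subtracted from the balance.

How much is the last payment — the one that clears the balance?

Quarter 1: opening $4,575.58; interest $110.00 → $4,685.58; payment $815.37; balance $3,870.21
Quarter 2: opening $3,870.21; interest $93.00 → $3,963.21; payment $798.37; balance $3,164.84
Quarter 3: opening $3,164.84; interest $76.00 → $3,240.84; payment $781.37; balance $2,459.47
Quarter 4: opening $2,459.47; interest $60.00 → $2,519.47; payment $765.37; balance $1,754.10
Quarter 5: opening $1,754.10; interest $43.00 → $1,797.10; payment $748.37; balance $1,048.73
Quarter 6: opening $1,048.73; interest $26.00 → $1,074.73; payment $731.37; balance $343.36
Quarter 7: opening $343.36; interest $9.00 → $352.36; payment $352.36; balance $0.00

$352.36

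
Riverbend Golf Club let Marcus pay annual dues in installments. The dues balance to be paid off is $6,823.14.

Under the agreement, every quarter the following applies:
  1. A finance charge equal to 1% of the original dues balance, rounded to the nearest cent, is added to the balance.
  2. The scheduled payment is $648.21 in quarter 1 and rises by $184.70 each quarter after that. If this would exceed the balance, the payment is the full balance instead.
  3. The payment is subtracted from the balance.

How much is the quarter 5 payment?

$1,387.01

Quarter 1: $6,823.14 +$68.23 interest = $6,891.37; pay $648.21 → $6,243.16
Quarter 2: $6,243.16 +$68.23 interest = $6,311.39; pay $832.91 → $5,478.48
Quarter 3: $5,478.48 +$68.23 interest = $5,546.71; pay $1,017.61 → $4,529.10
Quarter 4: $4,529.10 +$68.23 interest = $4,597.33; pay $1,202.31 → $3,395.02
Quarter 5: $3,395.02 +$68.23 interest = $3,463.25; pay $1,387.01 → $2,076.24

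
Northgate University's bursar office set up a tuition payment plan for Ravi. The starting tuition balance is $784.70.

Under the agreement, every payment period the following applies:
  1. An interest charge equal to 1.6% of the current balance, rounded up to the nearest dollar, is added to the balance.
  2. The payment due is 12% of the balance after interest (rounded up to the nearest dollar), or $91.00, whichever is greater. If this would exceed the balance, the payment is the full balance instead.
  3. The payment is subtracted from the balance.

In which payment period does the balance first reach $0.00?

10

# | Opening | Interest | Payment | End bal
1 | $784.70 | $13.00 | $96.00 | $701.70
2 | $701.70 | $12.00 | $91.00 | $622.70
3 | $622.70 | $10.00 | $91.00 | $541.70
4 | $541.70 | $9.00 | $91.00 | $459.70
5 | $459.70 | $8.00 | $91.00 | $376.70
6 | $376.70 | $7.00 | $91.00 | $292.70
7 | $292.70 | $5.00 | $91.00 | $206.70
8 | $206.70 | $4.00 | $91.00 | $119.70
9 | $119.70 | $2.00 | $91.00 | $30.70
10 | $30.70 | $1.00 | $31.70 | $0.00
Balance reaches $0.00 in payment period 10.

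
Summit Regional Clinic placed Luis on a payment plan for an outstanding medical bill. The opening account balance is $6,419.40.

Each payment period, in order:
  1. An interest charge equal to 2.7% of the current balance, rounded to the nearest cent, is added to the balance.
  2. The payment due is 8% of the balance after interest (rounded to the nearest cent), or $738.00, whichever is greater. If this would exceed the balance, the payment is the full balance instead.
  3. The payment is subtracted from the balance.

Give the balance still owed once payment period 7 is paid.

$2,131.68

Payment period 1: $6,419.40 +$173.32 interest = $6,592.72; pay $738.00 → $5,854.72
Payment period 2: $5,854.72 +$158.08 interest = $6,012.80; pay $738.00 → $5,274.80
Payment period 3: $5,274.80 +$142.42 interest = $5,417.22; pay $738.00 → $4,679.22
Payment period 4: $4,679.22 +$126.34 interest = $4,805.56; pay $738.00 → $4,067.56
Payment period 5: $4,067.56 +$109.82 interest = $4,177.38; pay $738.00 → $3,439.38
Payment period 6: $3,439.38 +$92.86 interest = $3,532.24; pay $738.00 → $2,794.24
Payment period 7: $2,794.24 +$75.44 interest = $2,869.68; pay $738.00 → $2,131.68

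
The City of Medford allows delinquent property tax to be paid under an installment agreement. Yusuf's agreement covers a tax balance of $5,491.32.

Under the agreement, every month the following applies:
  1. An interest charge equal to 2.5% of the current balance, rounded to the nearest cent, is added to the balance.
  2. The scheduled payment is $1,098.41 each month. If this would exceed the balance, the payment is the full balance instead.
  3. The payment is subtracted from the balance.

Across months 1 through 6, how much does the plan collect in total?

Month 1: $5,491.32 +$137.28 interest = $5,628.60; pay $1,098.41 → $4,530.19
Month 2: $4,530.19 +$113.25 interest = $4,643.44; pay $1,098.41 → $3,545.03
Month 3: $3,545.03 +$88.63 interest = $3,633.66; pay $1,098.41 → $2,535.25
Month 4: $2,535.25 +$63.38 interest = $2,598.63; pay $1,098.41 → $1,500.22
Month 5: $1,500.22 +$37.51 interest = $1,537.73; pay $1,098.41 → $439.32
Month 6: $439.32 +$10.98 interest = $450.30; pay $450.30 → $0.00
Total paid: $5,942.35

$5,942.35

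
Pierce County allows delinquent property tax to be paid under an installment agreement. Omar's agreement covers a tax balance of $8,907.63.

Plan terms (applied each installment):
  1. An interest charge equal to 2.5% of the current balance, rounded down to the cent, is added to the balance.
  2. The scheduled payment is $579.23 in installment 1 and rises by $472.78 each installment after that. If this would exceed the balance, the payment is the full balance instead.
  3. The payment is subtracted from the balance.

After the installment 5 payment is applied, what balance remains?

Installment 1: opening $8,907.63; interest $222.69 → $9,130.32; payment $579.23; balance $8,551.09
Installment 2: opening $8,551.09; interest $213.77 → $8,764.86; payment $1,052.01; balance $7,712.85
Installment 3: opening $7,712.85; interest $192.82 → $7,905.67; payment $1,524.79; balance $6,380.88
Installment 4: opening $6,380.88; interest $159.52 → $6,540.40; payment $1,997.57; balance $4,542.83
Installment 5: opening $4,542.83; interest $113.57 → $4,656.40; payment $2,470.35; balance $2,186.05

$2,186.05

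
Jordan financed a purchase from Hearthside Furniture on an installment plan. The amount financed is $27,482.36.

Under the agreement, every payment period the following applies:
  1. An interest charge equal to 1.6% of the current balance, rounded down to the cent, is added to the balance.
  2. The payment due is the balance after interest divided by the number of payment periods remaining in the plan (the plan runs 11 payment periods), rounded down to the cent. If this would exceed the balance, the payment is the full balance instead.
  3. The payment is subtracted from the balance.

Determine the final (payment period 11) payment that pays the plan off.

Payment period 1: opening $27,482.36; interest $439.71 → $27,922.07; payment $2,538.37; balance $25,383.70
Payment period 2: opening $25,383.70; interest $406.13 → $25,789.83; payment $2,578.98; balance $23,210.85
Payment period 3: opening $23,210.85; interest $371.37 → $23,582.22; payment $2,620.24; balance $20,961.98
Payment period 4: opening $20,961.98; interest $335.39 → $21,297.37; payment $2,662.17; balance $18,635.20
Payment period 5: opening $18,635.20; interest $298.16 → $18,933.36; payment $2,704.76; balance $16,228.60
Payment period 6: opening $16,228.60; interest $259.65 → $16,488.25; payment $2,748.04; balance $13,740.21
Payment period 7: opening $13,740.21; interest $219.84 → $13,960.05; payment $2,792.01; balance $11,168.04
Payment period 8: opening $11,168.04; interest $178.68 → $11,346.72; payment $2,836.68; balance $8,510.04
Payment period 9: opening $8,510.04; interest $136.16 → $8,646.20; payment $2,882.06; balance $5,764.14
Payment period 10: opening $5,764.14; interest $92.22 → $5,856.36; payment $2,928.18; balance $2,928.18
Payment period 11: opening $2,928.18; interest $46.85 → $2,975.03; payment $2,975.03; balance $0.00

$2,975.03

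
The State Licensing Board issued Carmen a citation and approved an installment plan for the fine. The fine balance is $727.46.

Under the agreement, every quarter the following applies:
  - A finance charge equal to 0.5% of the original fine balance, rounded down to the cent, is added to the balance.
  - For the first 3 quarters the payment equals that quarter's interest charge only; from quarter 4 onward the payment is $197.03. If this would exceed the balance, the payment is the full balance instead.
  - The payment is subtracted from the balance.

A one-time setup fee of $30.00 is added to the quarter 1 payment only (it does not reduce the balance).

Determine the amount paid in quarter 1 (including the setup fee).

$33.63

Quarter 1: opening $727.46; interest $3.63 → $731.09; payment $3.63 (+ $30.00 fee); balance $727.46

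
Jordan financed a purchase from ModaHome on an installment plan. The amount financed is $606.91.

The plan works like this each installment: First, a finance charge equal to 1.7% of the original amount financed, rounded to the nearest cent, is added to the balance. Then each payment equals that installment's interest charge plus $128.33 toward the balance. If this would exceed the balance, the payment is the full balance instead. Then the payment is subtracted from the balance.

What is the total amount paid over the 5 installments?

$658.51

# | Opening | Interest | Payment | End bal
1 | $606.91 | $10.32 | $138.65 | $478.58
2 | $478.58 | $10.32 | $138.65 | $350.25
3 | $350.25 | $10.32 | $138.65 | $221.92
4 | $221.92 | $10.32 | $138.65 | $93.59
5 | $93.59 | $10.32 | $103.91 | $0.00
Total paid: $658.51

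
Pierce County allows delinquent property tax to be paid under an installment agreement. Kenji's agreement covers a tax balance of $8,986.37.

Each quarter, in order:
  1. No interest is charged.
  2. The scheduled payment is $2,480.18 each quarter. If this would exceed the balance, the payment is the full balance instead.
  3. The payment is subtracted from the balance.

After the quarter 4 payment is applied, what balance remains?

$0.00

Quarter 1: opening $8,986.37; payment $2,480.18; balance $6,506.19
Quarter 2: opening $6,506.19; payment $2,480.18; balance $4,026.01
Quarter 3: opening $4,026.01; payment $2,480.18; balance $1,545.83
Quarter 4: opening $1,545.83; payment $1,545.83; balance $0.00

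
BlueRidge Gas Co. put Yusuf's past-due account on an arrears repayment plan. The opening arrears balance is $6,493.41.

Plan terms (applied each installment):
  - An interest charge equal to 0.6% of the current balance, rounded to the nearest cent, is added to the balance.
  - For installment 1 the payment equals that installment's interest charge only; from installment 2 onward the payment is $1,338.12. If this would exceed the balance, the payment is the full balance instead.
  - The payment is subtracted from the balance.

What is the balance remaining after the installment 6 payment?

$0.00

# | Opening | Interest | Payment | End bal
1 | $6,493.41 | $38.96 | $38.96 | $6,493.41
2 | $6,493.41 | $38.96 | $1,338.12 | $5,194.25
3 | $5,194.25 | $31.17 | $1,338.12 | $3,887.30
4 | $3,887.30 | $23.32 | $1,338.12 | $2,572.50
5 | $2,572.50 | $15.44 | $1,338.12 | $1,249.82
6 | $1,249.82 | $7.50 | $1,257.32 | $0.00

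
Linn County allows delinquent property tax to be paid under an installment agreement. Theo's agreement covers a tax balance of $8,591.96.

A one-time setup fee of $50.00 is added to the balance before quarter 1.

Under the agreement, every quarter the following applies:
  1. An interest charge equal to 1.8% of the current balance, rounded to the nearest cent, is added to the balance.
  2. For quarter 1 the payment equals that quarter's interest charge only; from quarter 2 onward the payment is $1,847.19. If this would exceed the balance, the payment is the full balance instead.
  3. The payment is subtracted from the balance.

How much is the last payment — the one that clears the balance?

$1,720.96

Quarter 1: opening $8,641.96; interest $155.56 → $8,797.52; payment $155.56; balance $8,641.96
Quarter 2: opening $8,641.96; interest $155.56 → $8,797.52; payment $1,847.19; balance $6,950.33
Quarter 3: opening $6,950.33; interest $125.11 → $7,075.44; payment $1,847.19; balance $5,228.25
Quarter 4: opening $5,228.25; interest $94.11 → $5,322.36; payment $1,847.19; balance $3,475.17
Quarter 5: opening $3,475.17; interest $62.55 → $3,537.72; payment $1,847.19; balance $1,690.53
Quarter 6: opening $1,690.53; interest $30.43 → $1,720.96; payment $1,720.96; balance $0.00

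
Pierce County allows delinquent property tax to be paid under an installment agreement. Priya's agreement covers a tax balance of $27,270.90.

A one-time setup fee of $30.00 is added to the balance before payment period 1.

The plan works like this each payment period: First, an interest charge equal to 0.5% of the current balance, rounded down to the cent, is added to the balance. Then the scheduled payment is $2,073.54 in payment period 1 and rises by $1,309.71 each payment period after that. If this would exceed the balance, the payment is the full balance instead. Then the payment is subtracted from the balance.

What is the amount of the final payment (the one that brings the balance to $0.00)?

$4,377.37

Payment period 1: opening $27,300.90; interest $136.50 → $27,437.40; payment $2,073.54; balance $25,363.86
Payment period 2: opening $25,363.86; interest $126.81 → $25,490.67; payment $3,383.25; balance $22,107.42
Payment period 3: opening $22,107.42; interest $110.53 → $22,217.95; payment $4,692.96; balance $17,524.99
Payment period 4: opening $17,524.99; interest $87.62 → $17,612.61; payment $6,002.67; balance $11,609.94
Payment period 5: opening $11,609.94; interest $58.04 → $11,667.98; payment $7,312.38; balance $4,355.60
Payment period 6: opening $4,355.60; interest $21.77 → $4,377.37; payment $4,377.37; balance $0.00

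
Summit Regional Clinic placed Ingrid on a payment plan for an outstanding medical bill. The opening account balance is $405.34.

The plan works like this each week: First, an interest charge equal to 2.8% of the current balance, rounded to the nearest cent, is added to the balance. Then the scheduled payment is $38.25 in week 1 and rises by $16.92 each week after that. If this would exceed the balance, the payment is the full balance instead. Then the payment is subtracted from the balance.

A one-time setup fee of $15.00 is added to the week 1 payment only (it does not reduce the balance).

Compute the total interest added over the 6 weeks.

$46.69

# | Opening | Interest | Payment | Fee | End bal
1 | $405.34 | $11.35 | $38.25 | $15.00 | $378.44
2 | $378.44 | $10.60 | $55.17 | — | $333.87
3 | $333.87 | $9.35 | $72.09 | — | $271.13
4 | $271.13 | $7.59 | $89.01 | — | $189.71
5 | $189.71 | $5.31 | $105.93 | — | $89.09
6 | $89.09 | $2.49 | $91.58 | — | $0.00
Total interest: $11.35 + $10.60 + $9.35 + $7.59 + $5.31 + $2.49 = $46.69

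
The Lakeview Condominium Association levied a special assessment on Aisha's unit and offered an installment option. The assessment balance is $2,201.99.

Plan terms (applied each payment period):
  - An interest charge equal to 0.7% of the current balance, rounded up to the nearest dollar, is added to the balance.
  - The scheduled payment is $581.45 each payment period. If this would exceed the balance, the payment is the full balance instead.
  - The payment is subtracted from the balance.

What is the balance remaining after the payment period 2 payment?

Payment period 1: $2,201.99 +$16.00 interest = $2,217.99; pay $581.45 → $1,636.54
Payment period 2: $1,636.54 +$12.00 interest = $1,648.54; pay $581.45 → $1,067.09

$1,067.09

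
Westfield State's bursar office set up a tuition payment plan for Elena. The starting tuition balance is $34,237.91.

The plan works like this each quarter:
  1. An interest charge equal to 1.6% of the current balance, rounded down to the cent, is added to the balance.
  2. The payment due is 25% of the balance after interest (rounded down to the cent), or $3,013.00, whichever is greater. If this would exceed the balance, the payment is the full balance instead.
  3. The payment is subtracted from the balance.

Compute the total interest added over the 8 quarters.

$1,989.99

Quarter 1: $34,237.91 +$547.80 interest = $34,785.71; pay $8,696.42 → $26,089.29
Quarter 2: $26,089.29 +$417.42 interest = $26,506.71; pay $6,626.67 → $19,880.04
Quarter 3: $19,880.04 +$318.08 interest = $20,198.12; pay $5,049.53 → $15,148.59
Quarter 4: $15,148.59 +$242.37 interest = $15,390.96; pay $3,847.74 → $11,543.22
Quarter 5: $11,543.22 +$184.69 interest = $11,727.91; pay $3,013.00 → $8,714.91
Quarter 6: $8,714.91 +$139.43 interest = $8,854.34; pay $3,013.00 → $5,841.34
Quarter 7: $5,841.34 +$93.46 interest = $5,934.80; pay $3,013.00 → $2,921.80
Quarter 8: $2,921.80 +$46.74 interest = $2,968.54; pay $2,968.54 → $0.00
Total interest: $547.80 + $417.42 + $318.08 + $242.37 + $184.69 + $139.43 + $93.46 + $46.74 = $1,989.99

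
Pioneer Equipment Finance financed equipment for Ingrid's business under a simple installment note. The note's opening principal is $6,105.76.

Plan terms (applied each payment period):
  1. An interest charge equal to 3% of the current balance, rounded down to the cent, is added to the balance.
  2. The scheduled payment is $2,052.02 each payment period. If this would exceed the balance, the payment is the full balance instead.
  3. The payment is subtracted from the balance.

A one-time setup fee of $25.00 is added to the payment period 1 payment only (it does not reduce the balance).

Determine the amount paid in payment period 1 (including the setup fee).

$2,077.02

Payment period 1: opening $6,105.76; interest $183.17 → $6,288.93; payment $2,052.02 (+ $25.00 fee); balance $4,236.91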